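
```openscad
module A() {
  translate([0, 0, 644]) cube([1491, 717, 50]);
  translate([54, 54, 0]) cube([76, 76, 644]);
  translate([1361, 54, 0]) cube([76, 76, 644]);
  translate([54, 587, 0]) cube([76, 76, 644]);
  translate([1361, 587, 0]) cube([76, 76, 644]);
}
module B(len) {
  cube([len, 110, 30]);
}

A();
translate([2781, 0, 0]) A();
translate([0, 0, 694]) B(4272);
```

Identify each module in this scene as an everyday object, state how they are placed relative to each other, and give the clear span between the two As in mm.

Second table starts at x = 2781; first ends at x = 1491; clear span = 2781 − 1491 = 1290 mm.

A is a table. B is a beam. A beam spans the tops of two tables. The clear span between the two tables is 1290 mm.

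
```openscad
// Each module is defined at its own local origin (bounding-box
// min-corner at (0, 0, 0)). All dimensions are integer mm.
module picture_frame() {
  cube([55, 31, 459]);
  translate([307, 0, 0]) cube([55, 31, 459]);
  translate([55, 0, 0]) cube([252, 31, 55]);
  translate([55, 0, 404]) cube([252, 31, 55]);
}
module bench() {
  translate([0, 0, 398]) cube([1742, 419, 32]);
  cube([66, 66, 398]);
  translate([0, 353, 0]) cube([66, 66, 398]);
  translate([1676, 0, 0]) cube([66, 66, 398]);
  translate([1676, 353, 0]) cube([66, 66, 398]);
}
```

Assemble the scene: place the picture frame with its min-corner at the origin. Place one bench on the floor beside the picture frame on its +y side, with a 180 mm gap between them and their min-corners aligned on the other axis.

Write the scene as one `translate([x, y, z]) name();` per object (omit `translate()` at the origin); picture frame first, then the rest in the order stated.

picture_frame();
translate([0, 211, 0]) bench();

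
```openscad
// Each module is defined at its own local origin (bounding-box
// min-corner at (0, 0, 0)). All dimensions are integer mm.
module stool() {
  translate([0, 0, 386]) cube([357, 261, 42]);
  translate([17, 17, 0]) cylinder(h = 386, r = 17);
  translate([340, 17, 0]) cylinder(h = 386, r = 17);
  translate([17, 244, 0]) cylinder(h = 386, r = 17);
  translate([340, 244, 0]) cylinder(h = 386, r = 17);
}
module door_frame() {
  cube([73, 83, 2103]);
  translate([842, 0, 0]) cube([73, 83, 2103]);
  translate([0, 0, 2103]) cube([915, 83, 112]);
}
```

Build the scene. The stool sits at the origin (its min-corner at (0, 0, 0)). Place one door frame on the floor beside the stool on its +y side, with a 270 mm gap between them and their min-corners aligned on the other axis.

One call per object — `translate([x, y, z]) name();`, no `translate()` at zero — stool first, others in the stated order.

stool();
translate([0, 531, 0]) door_frame();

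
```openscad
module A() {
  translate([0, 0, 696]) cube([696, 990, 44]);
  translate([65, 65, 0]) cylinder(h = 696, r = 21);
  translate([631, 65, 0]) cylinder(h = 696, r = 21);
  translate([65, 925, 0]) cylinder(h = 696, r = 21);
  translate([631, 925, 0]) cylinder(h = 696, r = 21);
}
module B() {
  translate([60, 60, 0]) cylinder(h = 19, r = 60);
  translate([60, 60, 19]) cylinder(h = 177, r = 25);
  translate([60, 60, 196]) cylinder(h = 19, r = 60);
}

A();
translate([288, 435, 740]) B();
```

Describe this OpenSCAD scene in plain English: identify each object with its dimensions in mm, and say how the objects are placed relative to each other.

A is a table: top 696 mm (x) × 990 mm (y), 44 mm thick, upper face at z = 740 mm, on four round legs of 42 mm diameter, each leg's bounding box inset 44 mm from the nearest pair of top edges, running from z = 0 to the bottom of the top.

B is a spool: two coaxial disc flanges of radius 60 mm and thickness 19 mm, joined by a core cylinder of radius 25 mm and height 177 mm. The lower flange rests on z = 0 and the three cylinders share a vertical axis.

The spool is on top of the table, centred.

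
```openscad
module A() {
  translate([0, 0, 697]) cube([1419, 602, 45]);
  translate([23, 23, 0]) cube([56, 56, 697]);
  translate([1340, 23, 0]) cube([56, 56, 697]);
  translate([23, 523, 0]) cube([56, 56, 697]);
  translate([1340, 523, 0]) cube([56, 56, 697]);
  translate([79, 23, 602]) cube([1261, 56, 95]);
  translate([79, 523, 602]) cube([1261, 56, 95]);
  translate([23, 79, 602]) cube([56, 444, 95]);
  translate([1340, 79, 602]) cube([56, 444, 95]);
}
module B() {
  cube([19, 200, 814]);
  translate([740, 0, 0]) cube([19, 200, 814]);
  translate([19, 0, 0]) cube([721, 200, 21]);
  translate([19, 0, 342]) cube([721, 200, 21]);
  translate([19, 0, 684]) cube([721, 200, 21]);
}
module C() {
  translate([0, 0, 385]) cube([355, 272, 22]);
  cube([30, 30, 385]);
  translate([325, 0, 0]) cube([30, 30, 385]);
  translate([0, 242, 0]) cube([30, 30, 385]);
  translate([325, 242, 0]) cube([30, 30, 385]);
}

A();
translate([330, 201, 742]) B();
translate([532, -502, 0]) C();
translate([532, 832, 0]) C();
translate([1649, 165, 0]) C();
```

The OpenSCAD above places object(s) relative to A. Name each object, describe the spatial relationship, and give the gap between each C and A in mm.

Each stool's nearest face is 230 mm from the table's bounding box.

A is a table. B is a bookshelf. C is a stool. The bookshelf is on top of the table, centred. Three stools sit around the table at the −y, +y, +x sides. The gap between each stool and the table is 230 mm.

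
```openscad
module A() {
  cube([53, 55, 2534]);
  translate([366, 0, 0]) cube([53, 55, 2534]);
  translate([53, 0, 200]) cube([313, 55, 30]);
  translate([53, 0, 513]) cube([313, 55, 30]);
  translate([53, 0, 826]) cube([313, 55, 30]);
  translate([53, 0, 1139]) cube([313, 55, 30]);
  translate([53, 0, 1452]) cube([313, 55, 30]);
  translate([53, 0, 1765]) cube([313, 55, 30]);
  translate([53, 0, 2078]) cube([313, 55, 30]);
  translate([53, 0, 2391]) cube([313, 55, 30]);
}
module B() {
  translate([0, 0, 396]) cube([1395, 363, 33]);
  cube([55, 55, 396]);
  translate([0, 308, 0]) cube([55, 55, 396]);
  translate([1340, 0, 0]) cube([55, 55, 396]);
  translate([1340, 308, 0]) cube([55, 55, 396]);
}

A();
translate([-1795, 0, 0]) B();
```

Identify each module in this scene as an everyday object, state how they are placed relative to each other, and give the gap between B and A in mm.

The bench's nearest face is 400 mm from the ladder's −x face.

A is a ladder. B is a bench. The bench is on the floor beside the ladder on its −x side. The gap between the bench and the ladder is 400 mm.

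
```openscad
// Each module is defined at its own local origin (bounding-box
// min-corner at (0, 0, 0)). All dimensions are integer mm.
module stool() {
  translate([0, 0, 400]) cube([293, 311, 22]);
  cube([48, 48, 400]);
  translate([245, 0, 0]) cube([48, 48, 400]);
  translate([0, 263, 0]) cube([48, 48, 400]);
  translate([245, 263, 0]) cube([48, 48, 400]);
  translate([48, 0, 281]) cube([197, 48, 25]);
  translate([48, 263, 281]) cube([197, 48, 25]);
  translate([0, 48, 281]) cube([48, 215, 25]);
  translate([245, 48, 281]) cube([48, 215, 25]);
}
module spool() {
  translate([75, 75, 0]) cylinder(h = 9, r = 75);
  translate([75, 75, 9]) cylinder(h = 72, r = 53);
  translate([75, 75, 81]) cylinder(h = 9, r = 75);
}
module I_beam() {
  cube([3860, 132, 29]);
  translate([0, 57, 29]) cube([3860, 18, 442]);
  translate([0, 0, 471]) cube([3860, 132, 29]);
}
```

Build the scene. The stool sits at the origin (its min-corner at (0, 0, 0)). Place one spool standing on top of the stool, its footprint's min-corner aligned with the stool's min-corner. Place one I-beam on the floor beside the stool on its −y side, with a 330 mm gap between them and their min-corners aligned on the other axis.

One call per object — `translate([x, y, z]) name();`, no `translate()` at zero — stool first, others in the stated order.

stool();
translate([0, 0, 422]) spool();
translate([0, -462, 0]) I_beam();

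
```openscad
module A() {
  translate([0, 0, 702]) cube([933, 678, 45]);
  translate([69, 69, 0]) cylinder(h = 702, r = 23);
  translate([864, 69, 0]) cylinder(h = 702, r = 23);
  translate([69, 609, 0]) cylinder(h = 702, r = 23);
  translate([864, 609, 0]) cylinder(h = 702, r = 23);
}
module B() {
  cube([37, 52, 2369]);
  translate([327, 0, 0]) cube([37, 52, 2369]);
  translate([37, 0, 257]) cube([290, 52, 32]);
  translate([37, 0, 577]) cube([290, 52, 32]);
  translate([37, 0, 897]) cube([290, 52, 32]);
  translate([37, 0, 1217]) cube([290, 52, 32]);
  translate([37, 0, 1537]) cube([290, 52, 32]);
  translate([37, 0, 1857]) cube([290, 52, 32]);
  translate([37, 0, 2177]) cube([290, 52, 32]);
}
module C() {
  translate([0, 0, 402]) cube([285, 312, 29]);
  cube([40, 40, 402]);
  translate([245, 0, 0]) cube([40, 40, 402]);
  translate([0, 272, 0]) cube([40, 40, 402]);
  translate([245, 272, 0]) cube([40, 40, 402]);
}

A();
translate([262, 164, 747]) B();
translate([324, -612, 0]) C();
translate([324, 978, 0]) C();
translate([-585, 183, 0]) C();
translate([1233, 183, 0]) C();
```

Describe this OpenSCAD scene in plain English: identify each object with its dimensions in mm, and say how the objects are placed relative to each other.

A is a table: top 933 mm (x) × 678 mm (y), 45 mm thick, upper face at z = 747 mm, on four round legs of 46 mm diameter, each leg's bounding box inset 46 mm from the nearest pair of top edges, running from z = 0 to the bottom of the top.

B is a straight ladder. Two 37×52 mm vertical rails, 2369 mm tall, stand 364 mm apart (outside-to-outside) with their front faces coplanar on the −y side. 7 rungs, each 52 mm deep and 32 mm tall, span between the inner faces of the rails, front faces flush with the rails. The lowest rung's underside is at z = 257 mm and rungs are spaced 320 mm apart (underside to underside).

C is a four-legged stool. The seat is a 285×312×29 mm slab whose top surface is at z = 431 mm; four square legs, each 40×40 mm in cross-section, run from the floor (z = 0) to the underside of the seat, each flush with a corner of the seat.

The ladder is on top of the table. Four stools sit around the table at the −y, +y, −x, +x sides.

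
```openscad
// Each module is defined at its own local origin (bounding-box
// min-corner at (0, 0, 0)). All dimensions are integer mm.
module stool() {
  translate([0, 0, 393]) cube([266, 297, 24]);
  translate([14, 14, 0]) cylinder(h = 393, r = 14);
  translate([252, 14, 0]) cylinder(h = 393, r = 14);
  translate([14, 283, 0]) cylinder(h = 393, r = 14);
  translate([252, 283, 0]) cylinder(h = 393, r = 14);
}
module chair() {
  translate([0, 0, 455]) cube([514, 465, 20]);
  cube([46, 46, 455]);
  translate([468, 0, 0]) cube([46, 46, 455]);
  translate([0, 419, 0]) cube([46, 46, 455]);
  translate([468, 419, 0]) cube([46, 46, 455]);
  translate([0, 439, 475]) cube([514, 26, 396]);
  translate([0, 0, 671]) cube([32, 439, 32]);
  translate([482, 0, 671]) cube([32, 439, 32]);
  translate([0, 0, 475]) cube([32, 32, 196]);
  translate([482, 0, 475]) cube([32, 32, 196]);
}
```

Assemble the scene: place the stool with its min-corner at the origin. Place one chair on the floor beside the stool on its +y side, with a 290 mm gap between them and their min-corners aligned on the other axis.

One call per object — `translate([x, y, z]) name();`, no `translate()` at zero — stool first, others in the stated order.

stool();
translate([0, 587, 0]) chair();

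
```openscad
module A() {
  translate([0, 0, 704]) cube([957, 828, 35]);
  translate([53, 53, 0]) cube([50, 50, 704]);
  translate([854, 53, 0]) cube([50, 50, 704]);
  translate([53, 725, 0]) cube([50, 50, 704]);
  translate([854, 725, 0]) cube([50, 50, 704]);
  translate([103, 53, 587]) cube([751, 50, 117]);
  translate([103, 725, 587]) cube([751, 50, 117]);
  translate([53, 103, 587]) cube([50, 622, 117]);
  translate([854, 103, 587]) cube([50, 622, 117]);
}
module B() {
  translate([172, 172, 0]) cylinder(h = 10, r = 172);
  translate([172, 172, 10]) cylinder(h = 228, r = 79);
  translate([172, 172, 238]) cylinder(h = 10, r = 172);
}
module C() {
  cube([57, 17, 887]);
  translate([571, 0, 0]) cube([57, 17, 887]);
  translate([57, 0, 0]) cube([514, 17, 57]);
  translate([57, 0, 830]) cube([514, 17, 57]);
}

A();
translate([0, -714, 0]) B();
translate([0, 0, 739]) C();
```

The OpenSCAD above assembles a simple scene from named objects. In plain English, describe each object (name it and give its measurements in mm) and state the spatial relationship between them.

A is a rectangular dining table. The top is 957×828×35 mm with its upper surface at z = 739 mm. It stands on four 50×50 mm square legs, each inset 53 mm from the nearest pair of top edges, running from the floor to the underside of the top. Four apron rails, 50 mm thick and 117 mm tall, run between adjacent legs with their top edges flush with the underside of the top and their outer faces flush with the legs' outer faces.

B is a spool: two coaxial disc flanges of radius 172 mm and thickness 10 mm, joined by a core cylinder of radius 79 mm and height 228 mm. The lower flange rests on z = 0 and the three cylinders share a vertical axis.

C is a rectangular picture frame lying in the x–z plane (depth along y). The opening is 514 mm wide (x) by 773 mm tall (z), surrounded by a border 57 mm wide on all four sides. The frame is 17 mm deep and is made of two full-height vertical stiles with two horizontal rails fitted between them.

The spool is on the floor beside the table on its −y side. The picture frame is on top of the table.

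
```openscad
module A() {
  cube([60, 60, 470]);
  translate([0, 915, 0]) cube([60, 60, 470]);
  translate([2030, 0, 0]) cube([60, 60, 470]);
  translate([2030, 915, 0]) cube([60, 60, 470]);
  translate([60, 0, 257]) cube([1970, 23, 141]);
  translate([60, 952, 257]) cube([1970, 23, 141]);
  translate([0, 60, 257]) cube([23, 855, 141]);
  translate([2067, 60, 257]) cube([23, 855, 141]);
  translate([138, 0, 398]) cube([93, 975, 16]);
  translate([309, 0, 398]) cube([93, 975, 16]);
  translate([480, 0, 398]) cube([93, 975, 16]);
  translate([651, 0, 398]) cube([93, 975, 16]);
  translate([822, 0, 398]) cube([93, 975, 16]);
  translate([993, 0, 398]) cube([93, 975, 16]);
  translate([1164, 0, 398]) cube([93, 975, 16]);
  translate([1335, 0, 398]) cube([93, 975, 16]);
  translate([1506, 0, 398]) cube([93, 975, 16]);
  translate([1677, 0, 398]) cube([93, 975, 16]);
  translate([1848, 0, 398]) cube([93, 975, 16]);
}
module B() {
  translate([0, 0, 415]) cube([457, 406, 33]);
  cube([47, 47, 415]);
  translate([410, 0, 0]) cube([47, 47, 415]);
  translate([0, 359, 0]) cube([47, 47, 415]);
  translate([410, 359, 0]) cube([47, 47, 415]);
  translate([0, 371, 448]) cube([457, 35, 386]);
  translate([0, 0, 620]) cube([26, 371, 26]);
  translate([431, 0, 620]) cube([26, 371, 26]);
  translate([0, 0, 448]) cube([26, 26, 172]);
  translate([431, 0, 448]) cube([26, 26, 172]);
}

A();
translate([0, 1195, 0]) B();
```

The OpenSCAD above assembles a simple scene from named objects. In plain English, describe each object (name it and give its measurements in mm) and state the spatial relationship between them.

A is a bed frame 2090 mm long (x) by 975 mm wide (y). Four 60×60 mm corner posts, 470 mm tall, at the corners of the footprint. Four rails of 23 mm thickness and 141 mm height run between adjacent posts with their undersides at z = 257 mm, their outer faces flush with the outside of the frame (the two x-running rails run between the posts' inner faces; the two y-running rails run between the posts' inner faces). 11 slats, each 93 mm wide (x) and 16 mm thick, lie across the top of the two x-running rails, running the full 975 mm width of the frame in y; the slats are evenly spaced along x between the inner faces of the end posts with equal gaps (rounded down to the nearest mm) at the −x end and between each pair — any rounding remainder accumulates at the +x end.

B is a chair: 457×406 mm seat, 33 mm thick, top at z = 448 mm, on four 47 mm square corner legs flush with the seat edges. A 35 mm thick backrest slab spans the full seat width, extending 386 mm above the seat top, its back face flush with the seat's +y edge. Two armrests of 26×26 mm section run along each side from the seat's front edge to the front of the backrest, top faces 198 mm above the seat top and outer faces flush with the seat's x-edges; a 26×26 mm post under the front of each armrest stands on the seat at the front corner.

The chair is on the floor beside the bed frame on its +y side.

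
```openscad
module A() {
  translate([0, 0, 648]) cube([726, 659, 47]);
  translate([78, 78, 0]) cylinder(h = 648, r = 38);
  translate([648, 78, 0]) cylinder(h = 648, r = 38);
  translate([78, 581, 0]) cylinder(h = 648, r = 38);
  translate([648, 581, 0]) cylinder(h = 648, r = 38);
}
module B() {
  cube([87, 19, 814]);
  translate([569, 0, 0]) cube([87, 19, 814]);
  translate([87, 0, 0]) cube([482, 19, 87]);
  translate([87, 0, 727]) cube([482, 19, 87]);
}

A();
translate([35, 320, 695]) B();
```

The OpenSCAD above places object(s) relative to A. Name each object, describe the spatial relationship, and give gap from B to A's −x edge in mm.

The picture frame's min-x is at 35; the table's min-x is 0; gap = 35 mm.

A is a table. B is a picture frame. The picture frame is on top of the table, centred. The gap from the picture frame to the table's −x edge is 35 mm.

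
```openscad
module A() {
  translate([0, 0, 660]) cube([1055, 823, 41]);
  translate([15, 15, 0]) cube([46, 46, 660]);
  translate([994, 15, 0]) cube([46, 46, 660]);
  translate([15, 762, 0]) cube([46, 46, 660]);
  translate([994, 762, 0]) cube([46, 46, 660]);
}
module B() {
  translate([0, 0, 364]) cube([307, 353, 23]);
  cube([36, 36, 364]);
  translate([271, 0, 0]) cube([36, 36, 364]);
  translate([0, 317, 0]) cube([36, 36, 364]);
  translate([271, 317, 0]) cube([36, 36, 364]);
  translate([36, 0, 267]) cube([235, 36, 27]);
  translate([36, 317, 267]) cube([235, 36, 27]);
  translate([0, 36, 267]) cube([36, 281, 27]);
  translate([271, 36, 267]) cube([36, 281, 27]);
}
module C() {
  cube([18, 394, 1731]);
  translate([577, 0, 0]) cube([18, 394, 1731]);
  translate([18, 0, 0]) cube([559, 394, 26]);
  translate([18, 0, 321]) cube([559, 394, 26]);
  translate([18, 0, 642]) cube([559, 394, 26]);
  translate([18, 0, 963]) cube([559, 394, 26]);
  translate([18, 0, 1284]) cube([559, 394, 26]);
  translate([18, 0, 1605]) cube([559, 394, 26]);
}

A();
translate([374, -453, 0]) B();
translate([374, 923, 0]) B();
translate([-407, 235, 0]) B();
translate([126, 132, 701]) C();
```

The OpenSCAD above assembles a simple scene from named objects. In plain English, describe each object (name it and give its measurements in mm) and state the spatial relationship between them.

A is a table with a 1055×823 mm rectangular top, 41 mm thick, top surface at z = 701 mm, supported by four 46×46 mm square legs, each inset 15 mm from the nearest pair of top edges, running from the floor.

B is a simple wooden stool: a rectangular seat 307 mm (x) by 353 mm (y), 23 mm thick, top face at z = 387 mm, on four square legs, each 36×36 mm in cross-section. The legs rest on z = 0, each flush with a corner of the seat. Four stretchers, 36 mm wide and 27 mm tall, connect adjacent legs with their undersides at z = 267 mm, each running between the inner faces of the legs it joins and aligned with the legs' outer faces on the other axis.

C is an open bookshelf. Two side panels, each 18 mm thick, 394 mm deep and 1731 mm tall, stand 595 mm apart (outside-to-outside). Between them sit 6 shelves, each 26 mm thick and 394 mm deep, spanning the full gap between the sides. The bottom shelf rests on the floor (its underside at z = 0) and the clear gap between one shelf's top and the next shelf's underside is 295 mm.

Three stools sit around the table at the −y, +y, −x sides. The bookshelf is on top of the table.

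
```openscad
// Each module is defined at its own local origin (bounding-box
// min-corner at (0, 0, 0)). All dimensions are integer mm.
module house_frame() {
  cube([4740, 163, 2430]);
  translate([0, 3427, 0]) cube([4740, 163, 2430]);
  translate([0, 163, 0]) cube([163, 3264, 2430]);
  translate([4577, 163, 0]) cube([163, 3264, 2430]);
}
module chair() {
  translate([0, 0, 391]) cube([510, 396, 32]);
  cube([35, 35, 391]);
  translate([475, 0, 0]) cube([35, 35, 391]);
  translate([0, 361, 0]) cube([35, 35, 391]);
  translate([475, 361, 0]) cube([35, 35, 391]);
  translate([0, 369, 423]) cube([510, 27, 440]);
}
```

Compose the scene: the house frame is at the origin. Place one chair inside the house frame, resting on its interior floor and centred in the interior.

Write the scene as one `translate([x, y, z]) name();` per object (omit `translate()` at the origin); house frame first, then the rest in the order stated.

house_frame();
translate([2115, 1597, 0]) chair();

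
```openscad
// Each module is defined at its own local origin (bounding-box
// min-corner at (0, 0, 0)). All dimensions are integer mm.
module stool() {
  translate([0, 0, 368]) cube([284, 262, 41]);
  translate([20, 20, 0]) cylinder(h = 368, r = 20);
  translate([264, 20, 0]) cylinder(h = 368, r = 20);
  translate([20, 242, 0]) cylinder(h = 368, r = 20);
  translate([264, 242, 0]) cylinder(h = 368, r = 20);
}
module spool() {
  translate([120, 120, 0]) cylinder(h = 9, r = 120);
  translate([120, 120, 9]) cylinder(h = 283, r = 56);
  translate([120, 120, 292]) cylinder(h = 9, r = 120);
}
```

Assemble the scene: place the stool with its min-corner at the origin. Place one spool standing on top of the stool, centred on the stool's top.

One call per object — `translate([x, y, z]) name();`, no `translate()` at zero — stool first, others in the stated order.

stool();
translate([22, 11, 409]) spool();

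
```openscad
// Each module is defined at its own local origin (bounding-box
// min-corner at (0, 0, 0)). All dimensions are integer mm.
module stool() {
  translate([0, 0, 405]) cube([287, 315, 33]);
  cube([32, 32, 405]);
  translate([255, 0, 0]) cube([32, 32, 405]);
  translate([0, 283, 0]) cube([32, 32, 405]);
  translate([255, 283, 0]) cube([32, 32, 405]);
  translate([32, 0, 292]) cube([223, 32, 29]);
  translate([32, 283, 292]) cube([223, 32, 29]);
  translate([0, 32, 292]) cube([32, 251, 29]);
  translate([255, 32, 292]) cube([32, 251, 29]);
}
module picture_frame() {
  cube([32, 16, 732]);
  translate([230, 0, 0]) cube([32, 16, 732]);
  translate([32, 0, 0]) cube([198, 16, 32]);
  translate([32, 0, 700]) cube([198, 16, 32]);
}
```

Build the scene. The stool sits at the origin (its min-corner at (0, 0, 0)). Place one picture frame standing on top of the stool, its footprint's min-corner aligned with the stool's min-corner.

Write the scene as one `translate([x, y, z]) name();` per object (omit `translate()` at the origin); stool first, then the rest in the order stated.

stool();
translate([0, 0, 438]) picture_frame();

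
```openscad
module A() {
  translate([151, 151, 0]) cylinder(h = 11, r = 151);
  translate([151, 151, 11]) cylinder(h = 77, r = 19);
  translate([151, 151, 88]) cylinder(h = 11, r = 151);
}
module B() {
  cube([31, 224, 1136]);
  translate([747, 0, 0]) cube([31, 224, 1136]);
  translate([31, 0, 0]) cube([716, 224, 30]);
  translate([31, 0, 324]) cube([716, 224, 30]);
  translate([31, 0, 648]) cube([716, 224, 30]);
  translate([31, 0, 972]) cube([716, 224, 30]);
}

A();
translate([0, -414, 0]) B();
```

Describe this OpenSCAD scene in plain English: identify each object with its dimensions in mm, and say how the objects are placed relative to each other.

A is a spool: two coaxial disc flanges of radius 151 mm and thickness 11 mm, joined by a core cylinder of radius 19 mm and height 77 mm. The lower flange rests on z = 0 and the three cylinders share a vertical axis.

B is a bookshelf 778 mm wide overall, 224 mm deep and 1136 mm tall. The two sides are 31 mm thick vertical panels. 4 horizontal shelves of 30 mm thickness span between the inner faces of the sides; the lowest shelf sits on the floor and shelves are stacked with a clear vertical gap of 294 mm between each pair.

The bookshelf is on the floor beside the spool on its −y side.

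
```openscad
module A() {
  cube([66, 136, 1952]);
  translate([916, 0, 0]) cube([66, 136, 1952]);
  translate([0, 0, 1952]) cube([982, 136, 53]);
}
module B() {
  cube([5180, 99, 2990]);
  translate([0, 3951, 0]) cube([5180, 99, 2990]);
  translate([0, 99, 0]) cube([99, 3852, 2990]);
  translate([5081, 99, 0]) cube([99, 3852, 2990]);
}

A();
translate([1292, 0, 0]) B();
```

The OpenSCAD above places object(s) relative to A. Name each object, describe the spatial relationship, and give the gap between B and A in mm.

The house frame's nearest face is 310 mm from the door frame's +x face.

A is a door frame. B is a house frame. The house frame is on the floor beside the door frame on its +x side. The gap between the house frame and the door frame is 310 mm.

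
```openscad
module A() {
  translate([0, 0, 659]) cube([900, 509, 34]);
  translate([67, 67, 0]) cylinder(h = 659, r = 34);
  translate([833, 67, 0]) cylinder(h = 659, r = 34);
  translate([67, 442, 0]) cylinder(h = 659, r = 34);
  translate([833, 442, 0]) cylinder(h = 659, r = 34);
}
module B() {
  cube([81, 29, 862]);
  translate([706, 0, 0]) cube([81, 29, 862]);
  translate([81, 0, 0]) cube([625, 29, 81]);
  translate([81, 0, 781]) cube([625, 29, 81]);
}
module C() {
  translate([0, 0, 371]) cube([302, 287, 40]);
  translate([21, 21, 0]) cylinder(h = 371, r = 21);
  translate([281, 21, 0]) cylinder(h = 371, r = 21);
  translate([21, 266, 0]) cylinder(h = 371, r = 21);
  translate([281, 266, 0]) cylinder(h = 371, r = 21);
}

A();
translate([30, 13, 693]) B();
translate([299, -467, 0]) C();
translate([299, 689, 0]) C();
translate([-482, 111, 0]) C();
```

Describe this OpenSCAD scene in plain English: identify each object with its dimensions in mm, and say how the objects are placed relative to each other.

A is a table: top 900 mm (x) × 509 mm (y), 34 mm thick, upper face at z = 693 mm, on four round legs of 68 mm diameter, each leg's bounding box inset 33 mm from the nearest pair of top edges, running from z = 0 to the bottom of the top.

B is a picture frame with a 625×700 mm rectangular opening (x by z) and a uniform 81 mm border on every side. Frame depth is 29 mm along y. It is built from two vertical stiles running the full outside height and two horizontal rails spanning the gap between the stiles.

C is a four-legged stool. The seat is a 302×287×40 mm slab whose top surface is at z = 411 mm; four round legs, each 42 mm in diameter, run from the floor (z = 0) to the underside of the seat, each leg's axis is inset half a diameter from the nearest pair of seat edges (so the leg's bounding box is flush with the corner).

The picture frame is on top of the table. Three stools sit around the table at the −y, +y, −x sides.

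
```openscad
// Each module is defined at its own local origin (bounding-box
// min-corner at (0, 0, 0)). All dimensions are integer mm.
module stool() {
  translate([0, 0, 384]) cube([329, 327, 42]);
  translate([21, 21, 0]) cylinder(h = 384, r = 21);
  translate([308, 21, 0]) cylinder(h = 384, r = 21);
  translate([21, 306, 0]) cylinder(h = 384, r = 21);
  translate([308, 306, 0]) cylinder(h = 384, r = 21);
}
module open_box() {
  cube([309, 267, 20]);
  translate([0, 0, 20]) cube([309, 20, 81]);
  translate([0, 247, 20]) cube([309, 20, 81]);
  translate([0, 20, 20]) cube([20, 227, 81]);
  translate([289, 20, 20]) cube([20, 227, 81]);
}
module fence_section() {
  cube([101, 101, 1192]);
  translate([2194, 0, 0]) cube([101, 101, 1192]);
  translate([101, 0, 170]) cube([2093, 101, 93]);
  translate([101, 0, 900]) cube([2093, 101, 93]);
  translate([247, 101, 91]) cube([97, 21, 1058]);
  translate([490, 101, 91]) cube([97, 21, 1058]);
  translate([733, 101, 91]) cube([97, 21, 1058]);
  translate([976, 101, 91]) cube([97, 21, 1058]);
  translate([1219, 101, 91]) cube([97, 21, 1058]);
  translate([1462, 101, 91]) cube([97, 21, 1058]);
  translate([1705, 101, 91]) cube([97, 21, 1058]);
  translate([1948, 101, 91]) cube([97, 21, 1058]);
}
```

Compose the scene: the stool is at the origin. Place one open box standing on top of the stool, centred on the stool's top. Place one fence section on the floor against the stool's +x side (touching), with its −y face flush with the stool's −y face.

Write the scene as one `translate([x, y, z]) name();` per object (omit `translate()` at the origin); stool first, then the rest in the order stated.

stool();
translate([10, 30, 426]) open_box();
translate([329, 0, 0]) fence_section();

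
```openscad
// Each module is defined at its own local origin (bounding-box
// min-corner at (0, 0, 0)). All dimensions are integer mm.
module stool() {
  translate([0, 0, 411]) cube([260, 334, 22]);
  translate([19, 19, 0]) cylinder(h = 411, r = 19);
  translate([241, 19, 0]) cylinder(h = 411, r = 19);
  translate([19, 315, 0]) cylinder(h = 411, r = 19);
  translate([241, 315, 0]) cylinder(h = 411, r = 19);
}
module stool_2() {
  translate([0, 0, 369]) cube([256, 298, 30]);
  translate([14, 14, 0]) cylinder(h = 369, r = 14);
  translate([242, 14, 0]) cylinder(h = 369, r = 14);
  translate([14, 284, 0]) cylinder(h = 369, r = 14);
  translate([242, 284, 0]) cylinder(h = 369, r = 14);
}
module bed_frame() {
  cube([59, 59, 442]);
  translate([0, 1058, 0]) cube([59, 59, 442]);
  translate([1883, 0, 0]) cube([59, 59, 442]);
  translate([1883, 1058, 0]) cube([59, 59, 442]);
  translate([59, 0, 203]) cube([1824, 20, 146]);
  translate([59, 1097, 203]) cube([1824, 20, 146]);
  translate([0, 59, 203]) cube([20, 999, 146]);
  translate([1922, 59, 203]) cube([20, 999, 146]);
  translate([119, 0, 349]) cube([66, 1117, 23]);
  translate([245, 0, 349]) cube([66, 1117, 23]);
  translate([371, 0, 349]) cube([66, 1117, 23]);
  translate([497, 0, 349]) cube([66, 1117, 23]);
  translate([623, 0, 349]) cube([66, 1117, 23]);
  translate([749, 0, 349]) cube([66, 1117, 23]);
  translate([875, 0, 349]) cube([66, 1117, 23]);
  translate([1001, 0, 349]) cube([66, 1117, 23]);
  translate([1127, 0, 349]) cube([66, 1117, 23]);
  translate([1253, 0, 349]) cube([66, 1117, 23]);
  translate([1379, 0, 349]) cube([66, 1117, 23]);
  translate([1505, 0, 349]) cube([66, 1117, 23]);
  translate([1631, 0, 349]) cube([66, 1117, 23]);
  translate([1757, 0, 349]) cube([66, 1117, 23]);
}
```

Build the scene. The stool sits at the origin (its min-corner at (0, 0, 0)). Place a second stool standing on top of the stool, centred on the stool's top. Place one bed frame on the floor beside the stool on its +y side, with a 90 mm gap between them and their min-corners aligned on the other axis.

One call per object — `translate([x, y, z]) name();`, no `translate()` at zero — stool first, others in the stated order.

stool();
translate([2, 18, 433]) stool_2();
translate([0, 424, 0]) bed_frame();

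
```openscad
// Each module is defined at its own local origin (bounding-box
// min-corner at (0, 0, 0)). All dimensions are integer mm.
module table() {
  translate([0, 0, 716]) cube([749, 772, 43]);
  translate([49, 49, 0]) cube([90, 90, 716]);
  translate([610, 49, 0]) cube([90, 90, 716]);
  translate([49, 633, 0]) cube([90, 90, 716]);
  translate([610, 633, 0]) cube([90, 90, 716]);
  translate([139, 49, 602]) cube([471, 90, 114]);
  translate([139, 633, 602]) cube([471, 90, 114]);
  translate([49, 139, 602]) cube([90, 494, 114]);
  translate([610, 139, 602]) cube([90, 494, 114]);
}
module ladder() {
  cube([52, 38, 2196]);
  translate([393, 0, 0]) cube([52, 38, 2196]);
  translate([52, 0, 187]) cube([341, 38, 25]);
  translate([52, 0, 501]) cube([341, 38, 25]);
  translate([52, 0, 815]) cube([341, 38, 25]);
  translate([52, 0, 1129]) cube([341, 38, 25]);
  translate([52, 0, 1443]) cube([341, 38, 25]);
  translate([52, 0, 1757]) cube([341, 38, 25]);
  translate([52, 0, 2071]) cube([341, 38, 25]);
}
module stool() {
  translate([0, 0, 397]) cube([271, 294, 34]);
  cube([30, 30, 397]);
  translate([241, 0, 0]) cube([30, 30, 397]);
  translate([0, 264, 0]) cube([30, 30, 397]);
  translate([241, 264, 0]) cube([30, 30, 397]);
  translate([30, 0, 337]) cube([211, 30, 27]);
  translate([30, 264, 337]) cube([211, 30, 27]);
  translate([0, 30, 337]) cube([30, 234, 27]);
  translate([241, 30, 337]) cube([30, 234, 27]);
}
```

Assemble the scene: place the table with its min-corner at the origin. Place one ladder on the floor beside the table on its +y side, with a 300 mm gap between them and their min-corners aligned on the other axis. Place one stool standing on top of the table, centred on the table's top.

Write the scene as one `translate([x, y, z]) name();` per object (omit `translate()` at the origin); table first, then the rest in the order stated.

table();
translate([0, 1072, 0]) ladder();
translate([239, 239, 759]) stool();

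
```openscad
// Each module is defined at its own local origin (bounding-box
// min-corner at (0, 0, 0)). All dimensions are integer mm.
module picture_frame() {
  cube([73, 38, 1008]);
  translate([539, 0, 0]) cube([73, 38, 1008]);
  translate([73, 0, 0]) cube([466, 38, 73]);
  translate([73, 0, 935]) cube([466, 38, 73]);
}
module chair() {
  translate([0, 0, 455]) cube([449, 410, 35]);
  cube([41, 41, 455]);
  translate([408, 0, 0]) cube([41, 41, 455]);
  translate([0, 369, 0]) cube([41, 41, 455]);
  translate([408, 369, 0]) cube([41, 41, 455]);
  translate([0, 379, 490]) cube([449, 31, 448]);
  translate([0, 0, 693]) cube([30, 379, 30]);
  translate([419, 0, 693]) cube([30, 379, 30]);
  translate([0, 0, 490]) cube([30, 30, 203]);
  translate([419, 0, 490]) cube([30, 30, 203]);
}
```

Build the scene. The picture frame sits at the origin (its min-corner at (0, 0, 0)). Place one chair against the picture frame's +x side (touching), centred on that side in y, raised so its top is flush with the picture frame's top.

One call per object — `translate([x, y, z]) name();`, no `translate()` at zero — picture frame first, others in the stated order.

picture_frame();
translate([612, -186, 70]) chair();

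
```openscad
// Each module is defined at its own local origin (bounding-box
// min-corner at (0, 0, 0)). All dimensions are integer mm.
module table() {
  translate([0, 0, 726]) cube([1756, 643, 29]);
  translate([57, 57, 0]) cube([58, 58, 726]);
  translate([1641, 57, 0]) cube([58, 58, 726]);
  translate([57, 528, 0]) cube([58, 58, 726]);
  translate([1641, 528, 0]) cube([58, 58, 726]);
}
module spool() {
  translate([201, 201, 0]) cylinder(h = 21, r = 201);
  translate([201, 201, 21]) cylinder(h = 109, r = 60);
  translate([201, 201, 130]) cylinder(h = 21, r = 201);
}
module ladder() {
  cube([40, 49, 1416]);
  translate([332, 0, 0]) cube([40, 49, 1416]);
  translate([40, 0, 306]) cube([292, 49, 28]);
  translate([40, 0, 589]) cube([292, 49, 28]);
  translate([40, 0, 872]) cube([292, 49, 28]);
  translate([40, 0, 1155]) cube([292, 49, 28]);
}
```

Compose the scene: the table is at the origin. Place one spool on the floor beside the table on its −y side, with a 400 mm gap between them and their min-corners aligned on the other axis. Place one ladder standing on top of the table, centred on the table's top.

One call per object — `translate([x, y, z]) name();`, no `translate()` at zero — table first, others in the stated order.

table();
translate([0, -802, 0]) spool();
translate([692, 297, 755]) ladder();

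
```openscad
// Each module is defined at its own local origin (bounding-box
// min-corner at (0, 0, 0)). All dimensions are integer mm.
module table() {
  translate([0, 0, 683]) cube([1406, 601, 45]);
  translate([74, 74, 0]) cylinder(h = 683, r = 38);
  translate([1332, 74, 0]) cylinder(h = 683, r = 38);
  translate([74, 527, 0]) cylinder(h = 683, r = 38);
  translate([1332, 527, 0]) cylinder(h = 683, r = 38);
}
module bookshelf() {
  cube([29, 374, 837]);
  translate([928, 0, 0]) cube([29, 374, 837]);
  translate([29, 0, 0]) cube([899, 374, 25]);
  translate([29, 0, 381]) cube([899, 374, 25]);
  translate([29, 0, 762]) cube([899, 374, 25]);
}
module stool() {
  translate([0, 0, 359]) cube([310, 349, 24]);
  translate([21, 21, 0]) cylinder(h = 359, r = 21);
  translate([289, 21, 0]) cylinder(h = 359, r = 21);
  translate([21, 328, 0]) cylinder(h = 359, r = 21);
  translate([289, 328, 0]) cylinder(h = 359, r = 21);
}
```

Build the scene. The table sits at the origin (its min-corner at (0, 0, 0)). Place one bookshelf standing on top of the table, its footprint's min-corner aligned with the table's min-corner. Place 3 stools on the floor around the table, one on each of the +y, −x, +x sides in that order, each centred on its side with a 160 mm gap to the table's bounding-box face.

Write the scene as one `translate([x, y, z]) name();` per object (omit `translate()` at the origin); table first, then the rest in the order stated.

table();
translate([0, 0, 728]) bookshelf();
translate([548, 761, 0]) stool();
translate([-470, 126, 0]) stool();
translate([1566, 126, 0]) stool();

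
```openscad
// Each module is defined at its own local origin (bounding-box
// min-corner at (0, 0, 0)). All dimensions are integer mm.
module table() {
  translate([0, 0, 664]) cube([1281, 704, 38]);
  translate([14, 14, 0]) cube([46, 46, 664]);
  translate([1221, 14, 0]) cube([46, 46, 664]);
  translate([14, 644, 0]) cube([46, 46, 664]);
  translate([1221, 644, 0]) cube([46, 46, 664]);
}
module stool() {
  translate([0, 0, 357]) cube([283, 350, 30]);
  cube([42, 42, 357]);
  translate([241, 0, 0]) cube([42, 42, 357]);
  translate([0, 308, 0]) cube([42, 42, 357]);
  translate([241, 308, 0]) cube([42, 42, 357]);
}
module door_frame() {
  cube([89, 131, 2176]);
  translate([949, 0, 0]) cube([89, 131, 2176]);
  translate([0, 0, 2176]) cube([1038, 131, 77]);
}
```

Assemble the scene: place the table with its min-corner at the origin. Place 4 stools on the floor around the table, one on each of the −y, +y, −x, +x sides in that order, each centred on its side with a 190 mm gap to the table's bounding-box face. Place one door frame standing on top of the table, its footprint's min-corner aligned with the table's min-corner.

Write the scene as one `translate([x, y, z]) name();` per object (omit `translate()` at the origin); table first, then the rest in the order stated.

table();
translate([499, -540, 0]) stool();
translate([499, 894, 0]) stool();
translate([-473, 177, 0]) stool();
translate([1471, 177, 0]) stool();
translate([0, 0, 702]) door_frame();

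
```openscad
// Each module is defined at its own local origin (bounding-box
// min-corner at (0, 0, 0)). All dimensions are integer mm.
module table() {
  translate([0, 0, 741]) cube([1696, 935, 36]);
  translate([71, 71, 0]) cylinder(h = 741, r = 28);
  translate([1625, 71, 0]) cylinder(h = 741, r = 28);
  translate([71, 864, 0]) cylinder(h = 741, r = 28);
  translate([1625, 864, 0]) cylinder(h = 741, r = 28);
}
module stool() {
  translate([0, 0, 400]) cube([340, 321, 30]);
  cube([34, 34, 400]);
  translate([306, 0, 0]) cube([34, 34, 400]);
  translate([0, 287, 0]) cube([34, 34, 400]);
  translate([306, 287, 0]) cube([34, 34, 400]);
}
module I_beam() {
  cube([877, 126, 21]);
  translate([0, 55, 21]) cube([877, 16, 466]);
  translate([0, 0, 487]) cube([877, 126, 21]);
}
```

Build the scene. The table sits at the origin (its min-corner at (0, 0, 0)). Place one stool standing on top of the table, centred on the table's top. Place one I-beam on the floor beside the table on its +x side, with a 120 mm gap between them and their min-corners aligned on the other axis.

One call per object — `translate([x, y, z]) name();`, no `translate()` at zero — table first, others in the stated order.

table();
translate([678, 307, 777]) stool();
translate([1816, 0, 0]) I_beam();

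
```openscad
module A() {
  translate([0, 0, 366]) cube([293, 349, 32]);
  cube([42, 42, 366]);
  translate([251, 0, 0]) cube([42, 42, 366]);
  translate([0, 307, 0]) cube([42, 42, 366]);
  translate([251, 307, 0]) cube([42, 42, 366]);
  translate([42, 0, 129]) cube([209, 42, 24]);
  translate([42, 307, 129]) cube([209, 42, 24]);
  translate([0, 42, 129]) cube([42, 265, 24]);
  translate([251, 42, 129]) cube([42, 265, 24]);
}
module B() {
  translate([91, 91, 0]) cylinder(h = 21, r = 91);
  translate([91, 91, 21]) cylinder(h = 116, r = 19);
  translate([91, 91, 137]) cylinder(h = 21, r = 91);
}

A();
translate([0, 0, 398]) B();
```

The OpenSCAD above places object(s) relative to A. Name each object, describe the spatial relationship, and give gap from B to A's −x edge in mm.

A is a stool. B is a spool. The spool is on top of the stool. The gap from the spool to the stool's −x edge is 0 mm.

The spool's min-x is at 0; the stool's min-x is 0; gap = 0 mm.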